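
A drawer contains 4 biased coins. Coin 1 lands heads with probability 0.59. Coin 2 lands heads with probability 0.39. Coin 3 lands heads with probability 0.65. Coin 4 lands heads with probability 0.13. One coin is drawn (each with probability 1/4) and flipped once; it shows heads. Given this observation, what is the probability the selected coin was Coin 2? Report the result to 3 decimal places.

Posterior probability ≈ 0.222

P(heads|C1) = 0.59; P(heads|C2) = 0.39; P(heads|C3) = 0.65; P(heads|C4) = 0.13.
Prior × likelihood for each source: 0.25·0.59=0.1475, 0.25·0.39=0.09750, 0.25·0.65=0.1625, 0.25·0.13=0.03250. Summing gives P(heads) = 0.44000.
P(Coin 2 | heads) = 0.09750 / 0.44000 = 0.222.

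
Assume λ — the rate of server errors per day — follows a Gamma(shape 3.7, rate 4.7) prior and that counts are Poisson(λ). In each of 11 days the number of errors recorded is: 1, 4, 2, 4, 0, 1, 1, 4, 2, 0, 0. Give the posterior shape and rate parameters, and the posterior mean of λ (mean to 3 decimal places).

Posterior: Gamma(shape=22.7, rate=15.7); mean ≈ 1.446

The Poisson likelihood adds the total count to the shape and the number of exposure periods to the rate. Here ∑xᵢ = 19 and n = 11, so shape 3.7→22.7 and rate 4.7→15.7.
Posterior mean = shape/rate = 22.7/15.7 = 1.446.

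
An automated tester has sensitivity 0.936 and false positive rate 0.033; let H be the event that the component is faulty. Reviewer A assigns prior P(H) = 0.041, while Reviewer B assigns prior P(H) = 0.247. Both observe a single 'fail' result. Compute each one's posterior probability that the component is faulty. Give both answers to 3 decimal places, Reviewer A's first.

Reviewer A: 0.548; Reviewer B: 0.903

P('+'|H) = 0.936, P('+'|¬H) = 0.033.
Reviewer A: numerator 0.936·0.041 = 0.038376; evidence = 0.038376+0.033·0.959 = 0.070023; posterior = 0.548.
Reviewer B: numerator 0.936·0.247 = 0.23119; evidence = 0.23119+0.033·0.753 = 0.25604; posterior = 0.903.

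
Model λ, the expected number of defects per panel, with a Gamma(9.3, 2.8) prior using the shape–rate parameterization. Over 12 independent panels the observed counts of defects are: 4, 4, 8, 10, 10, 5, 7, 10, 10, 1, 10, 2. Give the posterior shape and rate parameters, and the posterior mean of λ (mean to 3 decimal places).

Total count ∑xᵢ = 81 over n = 12 panels.
Gamma is conjugate to the Poisson likelihood: posterior is Gamma(shape = 9.3+81 = 90.3, rate = 2.8+12 = 14.8).
Posterior mean = shape/rate = 90.3/14.8 = 6.101.

Posterior: Gamma(shape=90.3, rate=14.8); mean ≈ 6.101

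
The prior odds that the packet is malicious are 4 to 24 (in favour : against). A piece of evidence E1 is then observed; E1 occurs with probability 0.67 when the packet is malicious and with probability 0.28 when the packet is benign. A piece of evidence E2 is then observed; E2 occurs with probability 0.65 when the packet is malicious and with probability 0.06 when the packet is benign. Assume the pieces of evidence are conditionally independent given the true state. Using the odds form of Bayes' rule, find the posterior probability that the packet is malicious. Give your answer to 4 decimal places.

Posterior probability ≈ 0.8120

Prior odds = 4/24 = 0.16667.
Likelihood ratio for E1 = 0.67/0.28 = 2.3929.
Likelihood ratio for E2 = 0.65/0.06 = 10.833.
Posterior odds = prior odds × LR₁ × LR₂ = 4.3204.
Posterior probability = odds/(1+odds) = 4.3204/5.3204 = 0.8120.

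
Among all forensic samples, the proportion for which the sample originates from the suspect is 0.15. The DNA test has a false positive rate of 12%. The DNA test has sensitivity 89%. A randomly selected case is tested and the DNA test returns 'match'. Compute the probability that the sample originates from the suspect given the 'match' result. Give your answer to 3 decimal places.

Write H for 'the sample originates from the suspect'. Prior odds H:¬H = 0.15/0.85 = 0.17647. For the 'match' outcome, the likelihood ratio is 0.89/0.12 = 7.4167.
Posterior odds = 0.17647 × 7.4167 = 1.3088, so P(H|E) = 1.3088/(1+1.3088) = 0.567.

P(H | E) ≈ 0.567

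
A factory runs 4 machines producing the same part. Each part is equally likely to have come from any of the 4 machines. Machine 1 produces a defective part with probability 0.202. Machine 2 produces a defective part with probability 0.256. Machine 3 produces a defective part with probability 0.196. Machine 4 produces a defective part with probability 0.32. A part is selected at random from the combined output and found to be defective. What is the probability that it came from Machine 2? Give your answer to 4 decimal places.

Posterior probability ≈ 0.2628

P(defective|M1) = 0.202; P(defective|M2) = 0.256; P(defective|M3) = 0.196; P(defective|M4) = 0.32.
Prior × likelihood for each source: 0.25·0.202=0.05050, 0.25·0.256=0.06400, 0.25·0.196=0.04900, 0.25·0.32=0.08000. Summing gives P(defective) = 0.24350.
P(Machine 2 | defective) = 0.06400 / 0.24350 = 0.2628.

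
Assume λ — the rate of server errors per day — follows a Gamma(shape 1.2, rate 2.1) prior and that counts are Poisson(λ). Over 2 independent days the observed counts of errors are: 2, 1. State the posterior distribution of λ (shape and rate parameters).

Posterior: Gamma(shape=4.2, rate=4.1)

Total count ∑xᵢ = 3 over n = 2 days.
Gamma is conjugate to the Poisson likelihood: posterior is Gamma(shape = 1.2+3 = 4.2, rate = 2.1+2 = 4.1).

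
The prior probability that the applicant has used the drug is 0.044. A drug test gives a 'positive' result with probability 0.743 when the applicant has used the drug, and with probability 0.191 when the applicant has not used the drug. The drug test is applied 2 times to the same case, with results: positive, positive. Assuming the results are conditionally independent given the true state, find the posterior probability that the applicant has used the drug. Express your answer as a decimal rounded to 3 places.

Posterior P(H) ≈ 0.411

With H the event that the applicant has used the drug, the joint likelihood of the observed sequence is P(data|H) = 0.743·0.743 = 0.55205 and P(data|¬H) = 0.191·0.191 = 0.036481.
Bayes: P(H|data) = 0.044·0.55205 / (0.044·0.55205 + 0.956·0.036481) = 0.024290/0.059166 = 0.4105.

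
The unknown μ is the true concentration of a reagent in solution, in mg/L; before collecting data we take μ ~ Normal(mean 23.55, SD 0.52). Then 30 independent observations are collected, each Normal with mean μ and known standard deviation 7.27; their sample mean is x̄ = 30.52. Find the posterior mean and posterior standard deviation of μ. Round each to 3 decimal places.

Prior precision 1/τ₀² = 1/0.52² = 3.69822; data precision n/σ² = 30/7.27² = 0.567613.
Posterior precision = 3.69822 + 0.567613 = 4.26584, giving posterior SD = 1/√4.26584 = 0.484.
Posterior mean = (3.69822·23.55 + 0.567613·30.52) / 4.26584 = 24.477.

Posterior mean ≈ 24.477; posterior SD ≈ 0.484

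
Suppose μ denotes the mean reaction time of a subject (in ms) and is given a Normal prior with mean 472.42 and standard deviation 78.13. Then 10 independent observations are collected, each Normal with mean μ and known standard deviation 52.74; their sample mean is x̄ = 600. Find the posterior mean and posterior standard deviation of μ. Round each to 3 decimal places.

Posterior mean ≈ 594.440; posterior SD ≈ 16.310

With known σ, the Normal prior is conjugate. Weight on the data is w = (n/σ²)/(n/σ² + 1/τ₀²) = 0.00359517/(0.00359517+0.00016382) = 0.95642.
Posterior mean = w·x̄ + (1−w)·μ₀ = 0.95642·600 + 0.043581·472.42 = 594.440. Posterior variance = 1/(0.00359517+0.00016382) = 266.029, so SD = 16.310.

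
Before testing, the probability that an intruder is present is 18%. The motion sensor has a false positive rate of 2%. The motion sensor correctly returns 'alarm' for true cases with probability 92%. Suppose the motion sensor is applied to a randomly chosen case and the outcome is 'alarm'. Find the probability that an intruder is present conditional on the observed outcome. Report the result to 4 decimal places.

Let H be the event that an intruder is present. P(H) = 0.18, so P(¬H) = 0.82. With E the 'alarm' result, P(E|H) = 0.92 and P(E|¬H) = 0.02.
P(E) = 0.92·0.18 + 0.02·0.82 = 0.16560 + 0.016400 = 0.18200.
By Bayes' theorem, P(H|E) = 0.16560 / 0.18200 = 0.9099.

P(H | E) ≈ 0.9099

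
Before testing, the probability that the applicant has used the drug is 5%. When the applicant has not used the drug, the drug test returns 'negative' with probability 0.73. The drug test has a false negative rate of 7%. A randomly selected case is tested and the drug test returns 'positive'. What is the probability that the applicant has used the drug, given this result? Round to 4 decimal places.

Write H for 'the applicant has used the drug'. Prior odds H:¬H = 0.05/0.95 = 0.052632. For the 'positive' outcome, the likelihood ratio is 0.93/0.27 = 3.4444.
Posterior odds = 0.052632 × 3.4444 = 0.18129, so P(H|E) = 0.18129/(1+0.18129) = 0.1535.

P(H | E) ≈ 0.1535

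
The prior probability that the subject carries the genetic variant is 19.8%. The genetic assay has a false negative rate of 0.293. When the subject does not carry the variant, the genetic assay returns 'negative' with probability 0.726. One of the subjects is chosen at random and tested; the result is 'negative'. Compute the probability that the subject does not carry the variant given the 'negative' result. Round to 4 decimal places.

P(¬H | E) ≈ 0.9094

Write H for 'the subject carries the genetic variant'. Prior odds H:¬H = 0.198/0.802 = 0.24688. For the 'negative' outcome, the likelihood ratio is 0.293/0.726 = 0.40358.
Posterior odds = 0.24688 × 0.40358 = 0.099637, so P(H|E) = 0.099637/(1+0.099637) = 0.0906. Then P(¬H|E) = 1 − 0.0906 = 0.9094.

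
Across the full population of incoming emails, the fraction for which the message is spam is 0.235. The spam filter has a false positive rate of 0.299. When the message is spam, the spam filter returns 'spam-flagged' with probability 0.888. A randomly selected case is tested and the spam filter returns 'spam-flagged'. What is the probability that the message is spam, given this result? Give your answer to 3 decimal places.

P(H | E) ≈ 0.477

Let H be the event that the message is spam. P(H) = 0.235, so P(¬H) = 0.765. With E the 'spam-flagged' result, P(E|H) = 0.888 and P(E|¬H) = 0.299.
P(E) = 0.888·0.235 + 0.299·0.765 = 0.20868 + 0.22873 = 0.43741.
By Bayes' theorem, P(H|E) = 0.20868 / 0.43741 = 0.477.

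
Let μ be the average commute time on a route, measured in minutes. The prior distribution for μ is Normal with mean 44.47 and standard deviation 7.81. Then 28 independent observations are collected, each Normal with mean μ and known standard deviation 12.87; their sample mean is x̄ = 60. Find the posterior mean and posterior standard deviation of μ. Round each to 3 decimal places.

Posterior mean ≈ 58.627; posterior SD ≈ 2.322

With known σ, the Normal prior is conjugate. Weight on the data is w = (n/σ²)/(n/σ² + 1/τ₀²) = 0.169044/(0.169044+0.0163945) = 0.91159.
Posterior mean = w·x̄ + (1−w)·μ₀ = 0.91159·60 + 0.088409·44.47 = 58.627. Posterior variance = 1/(0.169044+0.0163945) = 5.39261, so SD = 2.322.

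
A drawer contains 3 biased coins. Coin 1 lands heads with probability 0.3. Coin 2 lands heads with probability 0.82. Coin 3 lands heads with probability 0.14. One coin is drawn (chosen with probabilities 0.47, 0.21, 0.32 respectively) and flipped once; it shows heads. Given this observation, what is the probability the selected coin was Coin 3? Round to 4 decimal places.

Tabulate prior·likelihood by source: [1] prior 0.47, lik 0.3, product 0.1410; [2] prior 0.21, lik 0.82, product 0.1722; [3] prior 0.32, lik 0.14, product 0.04480.
Normalizing constant = 0.35800; the posterior for Coin 3 is its product over the sum, 0.04480/0.35800 = 0.1251.

Posterior probability ≈ 0.1251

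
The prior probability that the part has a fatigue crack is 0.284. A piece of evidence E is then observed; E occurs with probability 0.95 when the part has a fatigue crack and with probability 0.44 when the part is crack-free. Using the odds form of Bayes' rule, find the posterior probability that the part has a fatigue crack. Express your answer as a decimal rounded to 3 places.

Prior odds = 0.284/(1−0.284) = 0.39665. In log-odds, ln(0.39665) = -0.92471.
Add log likelihood ratio: ln(2.1591) = 0.76969.
Posterior log-odds = -0.15502, so posterior odds = exp(-0.15502) = 0.85640. Converting, P(H|E) = 0.85640/1.8564 = 0.461.

Posterior probability ≈ 0.461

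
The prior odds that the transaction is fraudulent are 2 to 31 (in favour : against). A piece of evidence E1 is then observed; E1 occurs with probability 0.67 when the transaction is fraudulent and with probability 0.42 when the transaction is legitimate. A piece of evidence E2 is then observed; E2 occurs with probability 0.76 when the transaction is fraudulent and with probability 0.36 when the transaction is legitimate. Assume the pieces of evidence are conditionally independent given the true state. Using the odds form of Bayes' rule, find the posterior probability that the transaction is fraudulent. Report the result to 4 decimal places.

Posterior probability ≈ 0.1785

Prior odds = 2/31 = 0.064516. In log-odds, ln(0.064516) = -2.7408.
Add log likelihood ratios: ln(1.5952) + ln(2.1111) = 1.2142.
Posterior log-odds = -1.5266, so posterior odds = exp(-1.5266) = 0.21727. Converting, P(H|E) = 0.21727/1.2173 = 0.1785.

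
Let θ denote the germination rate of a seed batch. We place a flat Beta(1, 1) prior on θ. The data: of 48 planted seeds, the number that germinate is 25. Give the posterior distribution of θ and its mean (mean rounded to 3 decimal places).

Posterior: Beta(26, 24); mean ≈ 0.520

Observing 25 successes and 23 failures updates Beta(1, 1) by adding the success and failure counts to the two shape parameters: α = 1+25 = 26, β = 1+23 = 24.
Posterior mean = α/(α+β) = 26/50 = 0.520.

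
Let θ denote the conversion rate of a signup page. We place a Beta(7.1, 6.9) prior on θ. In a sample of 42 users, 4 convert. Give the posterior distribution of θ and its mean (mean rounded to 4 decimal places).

Posterior: Beta(11.1, 44.9); mean ≈ 0.1982

The binomial likelihood is conjugate to the Beta prior: with 4 successes and 38 failures, the posterior is Beta(7.1+4, 6.9+38) = Beta(11.1, 44.9).
Posterior mean = α/(α+β) = 11.1/56 = 0.1982.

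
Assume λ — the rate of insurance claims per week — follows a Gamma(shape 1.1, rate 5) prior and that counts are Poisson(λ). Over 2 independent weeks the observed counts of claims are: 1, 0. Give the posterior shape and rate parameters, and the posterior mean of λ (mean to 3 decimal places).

The Poisson likelihood adds the total count to the shape and the number of exposure periods to the rate. Here ∑xᵢ = 1 and n = 2, so shape 1.1→2.1 and rate 5→7.
E[λ | data] = 2.1/7 = 0.300.

Posterior: Gamma(shape=2.1, rate=7); mean ≈ 0.300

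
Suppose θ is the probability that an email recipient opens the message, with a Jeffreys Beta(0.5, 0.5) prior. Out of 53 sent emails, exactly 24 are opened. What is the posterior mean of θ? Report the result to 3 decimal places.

Observing 24 successes and 29 failures updates Beta(0.5, 0.5) by adding the success and failure counts to the two shape parameters: α = 0.5+24 = 24.5, β = 0.5+29 = 29.5.
E[θ | data] = 24.5/(24.5+29.5) = 0.454.

Posterior mean ≈ 0.454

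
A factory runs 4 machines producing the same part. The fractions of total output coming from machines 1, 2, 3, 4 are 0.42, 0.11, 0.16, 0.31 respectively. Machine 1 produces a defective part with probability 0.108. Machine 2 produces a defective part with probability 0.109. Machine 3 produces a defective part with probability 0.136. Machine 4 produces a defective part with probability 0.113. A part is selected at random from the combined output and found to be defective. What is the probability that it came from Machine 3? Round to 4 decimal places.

Posterior probability ≈ 0.1906

Tabulate prior·likelihood by source: [1] prior 0.42, lik 0.108, product 0.04536; [2] prior 0.11, lik 0.109, product 0.01199; [3] prior 0.16, lik 0.136, product 0.02176; [4] prior 0.31, lik 0.113, product 0.03503.
Normalizing constant = 0.11414; the posterior for Machine 3 is its product over the sum, 0.02176/0.11414 = 0.1906.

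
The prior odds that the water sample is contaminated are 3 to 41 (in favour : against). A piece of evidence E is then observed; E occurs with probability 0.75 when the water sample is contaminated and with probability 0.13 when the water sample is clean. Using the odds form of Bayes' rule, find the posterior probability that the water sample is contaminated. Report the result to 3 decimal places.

Posterior probability ≈ 0.297

Prior odds = 3/41 = 0.073171. In log-odds, ln(0.073171) = -2.6150.
Add log likelihood ratio: ln(5.7692) = 1.7525.
Posterior log-odds = -0.86242, so posterior odds = exp(-0.86242) = 0.42214. Converting, P(H|E) = 0.42214/1.4221 = 0.297.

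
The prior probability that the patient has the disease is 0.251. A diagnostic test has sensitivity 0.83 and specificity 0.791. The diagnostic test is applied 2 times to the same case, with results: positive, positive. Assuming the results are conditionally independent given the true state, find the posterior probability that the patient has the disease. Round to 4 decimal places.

Posterior P(H) ≈ 0.8409

Let H be the event that the patient has the disease; start with P(H) = 0.251. P('positive'|H) = 0.83, P('positive'|¬H) = 0.209.
Update on result 1 ('positive'): P(H) ← 0.83·0.2510 / (0.83·0.2510 + 0.209·0.7490) = 0.20833/0.36487 = 0.5710.
Update on result 2 ('positive'): P(H) ← 0.83·0.5710 / (0.83·0.5710 + 0.209·0.4290) = 0.47390/0.56357 = 0.8409.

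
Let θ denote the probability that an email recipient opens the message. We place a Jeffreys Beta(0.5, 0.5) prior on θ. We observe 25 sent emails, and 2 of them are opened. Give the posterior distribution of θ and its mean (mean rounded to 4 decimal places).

Posterior: Beta(2.5, 23.5); mean ≈ 0.0962

The binomial likelihood is conjugate to the Beta prior: with 2 successes and 23 failures, the posterior is Beta(0.5+2, 0.5+23) = Beta(2.5, 23.5).
Posterior mean = α/(α+β) = 2.5/26 = 0.0962.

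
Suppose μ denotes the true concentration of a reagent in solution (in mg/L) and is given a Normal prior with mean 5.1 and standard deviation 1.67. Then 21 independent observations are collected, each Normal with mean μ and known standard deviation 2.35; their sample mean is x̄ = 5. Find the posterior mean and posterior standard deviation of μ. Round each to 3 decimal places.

With known σ, the Normal prior is conjugate. Weight on the data is w = (n/σ²)/(n/σ² + 1/τ₀²) = 3.80263/(3.80263+0.358564) = 0.91383.
Posterior mean = w·x̄ + (1−w)·μ₀ = 0.91383·5 + 0.086169·5.1 = 5.009. Posterior variance = 1/(3.80263+0.358564) = 0.240316, so SD = 0.490.

Posterior mean ≈ 5.009; posterior SD ≈ 0.490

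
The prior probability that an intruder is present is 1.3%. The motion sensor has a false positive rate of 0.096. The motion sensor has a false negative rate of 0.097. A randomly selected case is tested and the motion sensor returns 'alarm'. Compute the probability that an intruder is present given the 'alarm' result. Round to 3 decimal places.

Let H be the event that an intruder is present. P(H) = 0.013, so P(¬H) = 0.987. With E the 'alarm' result, P(E|H) = 0.903 and P(E|¬H) = 0.096.
P(E) = 0.903·0.013 + 0.096·0.987 = 0.011739 + 0.094752 = 0.10649.
By Bayes' theorem, P(H|E) = 0.011739 / 0.10649 = 0.110.

P(H | E) ≈ 0.110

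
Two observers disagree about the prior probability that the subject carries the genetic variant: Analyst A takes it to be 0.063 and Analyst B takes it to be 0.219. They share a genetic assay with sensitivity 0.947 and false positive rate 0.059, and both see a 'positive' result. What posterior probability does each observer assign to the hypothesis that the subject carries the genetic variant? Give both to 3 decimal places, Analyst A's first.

P('+'|H) = 0.947, P('+'|¬H) = 0.059.
Analyst A: numerator 0.947·0.063 = 0.059661; evidence = 0.059661+0.059·0.937 = 0.11494; posterior = 0.519.
Analyst B: numerator 0.947·0.219 = 0.20739; evidence = 0.20739+0.059·0.781 = 0.25347; posterior = 0.818.

Analyst A: 0.519; Analyst B: 0.818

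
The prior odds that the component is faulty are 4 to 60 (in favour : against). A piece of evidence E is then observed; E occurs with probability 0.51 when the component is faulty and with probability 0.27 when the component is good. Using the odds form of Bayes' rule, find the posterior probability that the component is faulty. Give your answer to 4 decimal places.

Prior odds = 4/60 = 0.066667.
Likelihood ratio for E = 0.51/0.27 = 1.8889.
Posterior odds = prior odds × LR = 0.12593.
Posterior probability = odds/(1+odds) = 0.12593/1.1259 = 0.1118.

Posterior probability ≈ 0.1118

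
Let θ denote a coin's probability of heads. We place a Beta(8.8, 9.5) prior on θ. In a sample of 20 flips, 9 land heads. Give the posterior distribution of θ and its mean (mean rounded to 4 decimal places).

Observing 9 successes and 11 failures updates Beta(8.8, 9.5) by adding the success and failure counts to the two shape parameters: α = 8.8+9 = 17.8, β = 9.5+11 = 20.5.
E[θ | data] = 17.8/(17.8+20.5) = 0.4648.

Posterior: Beta(17.8, 20.5); mean ≈ 0.4648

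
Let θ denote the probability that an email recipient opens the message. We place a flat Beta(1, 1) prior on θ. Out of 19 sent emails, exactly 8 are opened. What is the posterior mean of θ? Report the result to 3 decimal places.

Observing 8 successes and 11 failures updates Beta(1, 1) by adding the success and failure counts to the two shape parameters: α = 1+8 = 9, β = 1+11 = 12.
E[θ | data] = 9/(9+12) = 0.429.

Posterior mean ≈ 0.429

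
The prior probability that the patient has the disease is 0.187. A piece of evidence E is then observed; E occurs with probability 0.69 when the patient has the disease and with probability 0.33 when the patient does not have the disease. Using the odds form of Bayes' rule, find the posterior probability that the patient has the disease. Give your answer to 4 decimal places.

Prior odds = 0.187/(1−0.187) = 0.23001.
Likelihood ratio for E = 0.69/0.33 = 2.0909.
Posterior odds = prior odds × LR = 0.48093.
Posterior probability = odds/(1+odds) = 0.48093/1.4809 = 0.3248.

Posterior probability ≈ 0.3248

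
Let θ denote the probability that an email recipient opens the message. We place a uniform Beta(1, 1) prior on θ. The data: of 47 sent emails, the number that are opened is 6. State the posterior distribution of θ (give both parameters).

Observing 6 successes and 41 failures updates Beta(1, 1) by adding the success and failure counts to the two shape parameters: α = 1+6 = 7, β = 1+41 = 42.

Posterior: Beta(7, 42)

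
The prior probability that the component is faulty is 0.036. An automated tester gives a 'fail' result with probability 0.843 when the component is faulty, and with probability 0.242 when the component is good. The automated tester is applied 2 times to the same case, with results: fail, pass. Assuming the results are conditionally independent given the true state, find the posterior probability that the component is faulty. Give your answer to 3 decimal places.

Let H be the event that the component is faulty; start with P(H) = 0.036. P('fail'|H) = 0.843, P('fail'|¬H) = 0.242.
Update on result 1 ('fail'): P(H) ← 0.843·0.0360 / (0.843·0.0360 + 0.242·0.9640) = 0.030348/0.26364 = 0.1151.
Update on result 2 ('pass'): P(H) ← 0.157·0.1151 / (0.157·0.1151 + 0.758·0.8849) = 0.018073/0.68882 = 0.0262.

Posterior P(H) ≈ 0.026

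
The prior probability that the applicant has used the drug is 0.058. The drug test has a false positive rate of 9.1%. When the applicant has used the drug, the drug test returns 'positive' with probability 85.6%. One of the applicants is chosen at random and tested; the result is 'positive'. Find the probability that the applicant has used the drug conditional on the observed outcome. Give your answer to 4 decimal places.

P(H | E) ≈ 0.3668

Write H for 'the applicant has used the drug'. Prior odds H:¬H = 0.058/0.942 = 0.061571. For the 'positive' outcome, the likelihood ratio is 0.856/0.091 = 9.4066.
Posterior odds = 0.061571 × 9.4066 = 0.57917, so P(H|E) = 0.57917/(1+0.57917) = 0.3668.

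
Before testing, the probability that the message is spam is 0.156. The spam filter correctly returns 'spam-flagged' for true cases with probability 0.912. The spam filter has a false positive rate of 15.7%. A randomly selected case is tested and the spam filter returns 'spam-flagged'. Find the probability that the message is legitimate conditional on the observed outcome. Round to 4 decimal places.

Write H for 'the message is spam'. Prior odds H:¬H = 0.156/0.844 = 0.18483. For the 'spam-flagged' outcome, the likelihood ratio is 0.912/0.157 = 5.8089.
Posterior odds = 0.18483 × 5.8089 = 1.0737, so P(H|E) = 1.0737/(1+1.0737) = 0.5178. Then P(¬H|E) = 1 − 0.5178 = 0.4822.

P(¬H | E) ≈ 0.4822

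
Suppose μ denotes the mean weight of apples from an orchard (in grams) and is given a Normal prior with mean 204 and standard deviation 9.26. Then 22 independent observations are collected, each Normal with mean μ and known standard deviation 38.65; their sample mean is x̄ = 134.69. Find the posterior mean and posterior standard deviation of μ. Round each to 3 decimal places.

Posterior mean ≈ 165.320; posterior SD ≈ 6.156

With known σ, the Normal prior is conjugate. Weight on the data is w = (n/σ²)/(n/σ² + 1/τ₀²) = 0.0147273/(0.0147273+0.0116621) = 0.55808.
Posterior mean = w·x̄ + (1−w)·μ₀ = 0.55808·134.69 + 0.44192·204 = 165.320. Posterior variance = 1/(0.0147273+0.0116621) = 37.8939, so SD = 6.156.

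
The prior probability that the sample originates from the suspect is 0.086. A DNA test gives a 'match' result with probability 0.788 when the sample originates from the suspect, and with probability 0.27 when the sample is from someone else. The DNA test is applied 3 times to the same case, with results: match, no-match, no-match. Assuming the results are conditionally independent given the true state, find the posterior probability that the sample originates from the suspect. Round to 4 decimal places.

Posterior P(H) ≈ 0.0226

Let H be the event that the sample originates from the suspect; start with P(H) = 0.086. P('match'|H) = 0.788, P('match'|¬H) = 0.27.
Update on result 1 ('match'): P(H) ← 0.788·0.0860 / (0.788·0.0860 + 0.27·0.9140) = 0.067768/0.31455 = 0.2154.
Update on result 2 ('no-match'): P(H) ← 0.212·0.2154 / (0.212·0.2154 + 0.73·0.7846) = 0.045674/0.61840 = 0.0739.
Update on result 3 ('no-match'): P(H) ← 0.212·0.0739 / (0.212·0.0739 + 0.73·0.9261) = 0.015658/0.69174 = 0.0226.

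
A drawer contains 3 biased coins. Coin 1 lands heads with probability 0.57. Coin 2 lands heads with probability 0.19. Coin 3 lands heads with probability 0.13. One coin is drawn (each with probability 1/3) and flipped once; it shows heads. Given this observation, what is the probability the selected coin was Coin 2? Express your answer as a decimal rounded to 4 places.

Tabulate prior·likelihood by source: [1] prior 0.333333, lik 0.57, product 0.1900; [2] prior 0.333333, lik 0.19, product 0.06333; [3] prior 0.333333, lik 0.13, product 0.04333.
Normalizing constant = 0.29667; the posterior for Coin 2 is its product over the sum, 0.06333/0.29667 = 0.2135.

Posterior probability ≈ 0.2135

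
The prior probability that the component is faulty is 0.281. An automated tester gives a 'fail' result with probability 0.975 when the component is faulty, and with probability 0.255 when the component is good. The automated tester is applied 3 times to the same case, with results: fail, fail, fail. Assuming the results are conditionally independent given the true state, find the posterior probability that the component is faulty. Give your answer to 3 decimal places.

With H the event that the component is faulty, the joint likelihood of the observed sequence is P(data|H) = 0.975·0.975·0.975 = 0.92686 and P(data|¬H) = 0.255·0.255·0.255 = 0.016581.
Bayes: P(H|data) = 0.281·0.92686 / (0.281·0.92686 + 0.719·0.016581) = 0.26045/0.27237 = 0.9562.

Posterior P(H) ≈ 0.956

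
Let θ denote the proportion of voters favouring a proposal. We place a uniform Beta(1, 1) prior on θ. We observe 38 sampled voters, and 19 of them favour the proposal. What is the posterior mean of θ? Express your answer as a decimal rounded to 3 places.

The binomial likelihood is conjugate to the Beta prior: with 19 successes and 19 failures, the posterior is Beta(1+19, 1+19) = Beta(20, 20).
E[θ | data] = 20/(20+20) = 0.500.

Posterior mean ≈ 0.500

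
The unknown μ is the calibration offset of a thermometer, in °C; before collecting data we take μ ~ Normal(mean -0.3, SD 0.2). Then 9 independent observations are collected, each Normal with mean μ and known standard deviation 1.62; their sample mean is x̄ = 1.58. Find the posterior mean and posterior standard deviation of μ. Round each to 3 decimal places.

Posterior mean ≈ -0.073; posterior SD ≈ 0.188

Prior precision 1/τ₀² = 1/0.2² = 25.0000; data precision n/σ² = 9/1.62² = 3.42936.
Posterior precision = 25.0000 + 3.42936 = 28.4294, giving posterior SD = 1/√28.4294 = 0.188.
Posterior mean = (25.0000·-0.3 + 3.42936·1.58) / 28.4294 = -0.073.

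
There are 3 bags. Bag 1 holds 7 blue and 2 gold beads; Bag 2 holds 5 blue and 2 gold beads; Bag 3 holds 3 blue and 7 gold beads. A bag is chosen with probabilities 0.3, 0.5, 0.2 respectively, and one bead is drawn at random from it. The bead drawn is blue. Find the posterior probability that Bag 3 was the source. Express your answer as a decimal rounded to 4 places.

Posterior probability ≈ 0.0922

Tabulate prior·likelihood by source: [1] prior 0.3, lik 0.7778, product 0.2333; [2] prior 0.5, lik 0.7143, product 0.3571; [3] prior 0.2, lik 0.3, product 0.06000.
Normalizing constant = 0.65048; the posterior for Bag 3 is its product over the sum, 0.06000/0.65048 = 0.0922.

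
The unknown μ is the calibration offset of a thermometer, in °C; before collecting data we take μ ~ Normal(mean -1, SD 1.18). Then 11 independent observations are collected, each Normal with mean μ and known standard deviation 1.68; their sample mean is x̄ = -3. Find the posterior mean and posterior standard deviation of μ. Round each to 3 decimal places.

With known σ, the Normal prior is conjugate. Weight on the data is w = (n/σ²)/(n/σ² + 1/τ₀²) = 3.89739/(3.89739+0.718184) = 0.84440.
Posterior mean = w·x̄ + (1−w)·μ₀ = 0.84440·-3 + 0.15560·-1 = -2.689. Posterior variance = 1/(3.89739+0.718184) = 0.216658, so SD = 0.465.

Posterior mean ≈ -2.689; posterior SD ≈ 0.465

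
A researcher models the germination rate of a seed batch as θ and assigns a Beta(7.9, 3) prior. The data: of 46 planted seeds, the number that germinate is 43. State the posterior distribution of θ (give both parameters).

Posterior: Beta(50.9, 6)

The binomial likelihood is conjugate to the Beta prior: with 43 successes and 3 failures, the posterior is Beta(7.9+43, 3+3) = Beta(50.9, 6).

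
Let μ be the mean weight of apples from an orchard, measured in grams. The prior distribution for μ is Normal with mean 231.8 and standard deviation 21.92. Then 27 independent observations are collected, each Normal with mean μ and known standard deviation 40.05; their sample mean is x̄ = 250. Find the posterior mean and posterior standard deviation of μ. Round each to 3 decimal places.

Posterior mean ≈ 247.997; posterior SD ≈ 7.271

Prior precision 1/τ₀² = 1/21.92² = 0.00208122; data precision n/σ² = 27/40.05² = 0.0168329.
Posterior precision = 0.00208122 + 0.0168329 = 0.0189141, giving posterior SD = 1/√0.0189141 = 7.271.
Posterior mean = (0.00208122·231.8 + 0.0168329·250) / 0.0189141 = 247.997.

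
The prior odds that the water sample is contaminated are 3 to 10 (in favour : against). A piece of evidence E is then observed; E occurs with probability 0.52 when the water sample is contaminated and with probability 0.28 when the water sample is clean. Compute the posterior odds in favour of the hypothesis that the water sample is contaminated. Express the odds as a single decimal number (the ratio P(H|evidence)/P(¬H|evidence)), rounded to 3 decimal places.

Posterior odds ≈ 0.557

Prior odds = 3/10 = 0.30000.
Likelihood ratio for E = 0.52/0.28 = 1.8571.
Posterior odds = prior odds × LR = 0.55714.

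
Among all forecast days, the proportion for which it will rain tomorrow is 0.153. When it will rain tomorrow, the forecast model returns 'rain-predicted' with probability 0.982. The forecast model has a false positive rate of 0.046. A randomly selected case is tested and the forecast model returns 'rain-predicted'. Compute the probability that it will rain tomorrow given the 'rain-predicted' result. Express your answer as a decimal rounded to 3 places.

Write H for 'it will rain tomorrow'. Prior odds H:¬H = 0.153/0.847 = 0.18064. For the 'rain-predicted' outcome, the likelihood ratio is 0.982/0.046 = 21.348.
Posterior odds = 0.18064 × 21.348 = 3.8562, so P(H|E) = 3.8562/(1+3.8562) = 0.794.

P(H | E) ≈ 0.794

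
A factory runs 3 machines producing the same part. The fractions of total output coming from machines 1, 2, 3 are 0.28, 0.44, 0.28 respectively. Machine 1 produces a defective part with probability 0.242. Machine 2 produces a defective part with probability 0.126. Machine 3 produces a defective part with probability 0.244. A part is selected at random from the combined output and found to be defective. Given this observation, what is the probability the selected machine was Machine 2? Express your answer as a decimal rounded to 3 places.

Tabulate prior·likelihood by source: [1] prior 0.28, lik 0.242, product 0.06776; [2] prior 0.44, lik 0.126, product 0.05544; [3] prior 0.28, lik 0.244, product 0.06832.
Normalizing constant = 0.19152; the posterior for Machine 2 is its product over the sum, 0.05544/0.19152 = 0.289.

Posterior probability ≈ 0.289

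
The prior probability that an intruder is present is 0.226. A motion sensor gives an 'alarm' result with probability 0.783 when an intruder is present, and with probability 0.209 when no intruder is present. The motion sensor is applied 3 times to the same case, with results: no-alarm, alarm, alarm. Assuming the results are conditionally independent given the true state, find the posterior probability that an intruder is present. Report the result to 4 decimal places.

Let H be the event that an intruder is present; start with P(H) = 0.226. P('alarm'|H) = 0.783, P('alarm'|¬H) = 0.209.
Update on result 1 ('no-alarm'): P(H) ← 0.217·0.2260 / (0.217·0.2260 + 0.791·0.7740) = 0.049042/0.66128 = 0.0742.
Update on result 2 ('alarm'): P(H) ← 0.783·0.0742 / (0.783·0.0742 + 0.209·0.9258) = 0.058069/0.25157 = 0.2308.
Update on result 3 ('alarm'): P(H) ← 0.783·0.2308 / (0.783·0.2308 + 0.209·0.7692) = 0.18074/0.34150 = 0.5293.

Posterior P(H) ≈ 0.5293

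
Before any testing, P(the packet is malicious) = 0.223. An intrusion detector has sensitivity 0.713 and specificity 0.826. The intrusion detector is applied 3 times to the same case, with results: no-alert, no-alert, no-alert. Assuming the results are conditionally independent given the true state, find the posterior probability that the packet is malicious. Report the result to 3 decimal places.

Posterior P(H) ≈ 0.012

Let H be the event that the packet is malicious; start with P(H) = 0.223. P('alert'|H) = 0.713, P('alert'|¬H) = 0.174.
Update on result 1 ('no-alert'): P(H) ← 0.287·0.2230 / (0.287·0.2230 + 0.826·0.7770) = 0.064001/0.70580 = 0.0907.
Update on result 2 ('no-alert'): P(H) ← 0.287·0.0907 / (0.287·0.0907 + 0.826·0.9093) = 0.026025/0.77712 = 0.0335.
Update on result 3 ('no-alert'): P(H) ← 0.287·0.0335 / (0.287·0.0335 + 0.826·0.9665) = 0.0096112/0.80795 = 0.0119.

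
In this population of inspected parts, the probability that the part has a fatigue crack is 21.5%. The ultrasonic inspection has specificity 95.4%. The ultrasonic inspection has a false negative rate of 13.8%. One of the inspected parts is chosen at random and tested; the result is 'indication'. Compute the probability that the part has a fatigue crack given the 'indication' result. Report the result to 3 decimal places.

P(H | E) ≈ 0.837

Write H for 'the part has a fatigue crack'. Prior odds H:¬H = 0.215/0.785 = 0.27389. For the 'indication' outcome, the likelihood ratio is 0.862/0.046 = 18.739.
Posterior odds = 0.27389 × 18.739 = 5.1324, so P(H|E) = 5.1324/(1+5.1324) = 0.837.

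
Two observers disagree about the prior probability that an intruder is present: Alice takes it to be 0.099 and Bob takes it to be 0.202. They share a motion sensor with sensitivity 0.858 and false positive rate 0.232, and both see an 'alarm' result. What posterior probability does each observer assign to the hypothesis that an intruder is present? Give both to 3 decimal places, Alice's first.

Alice: 0.289; Bob: 0.484

P('+'|H) = 0.858, P('+'|¬H) = 0.232.
Alice: numerator 0.858·0.099 = 0.084942; evidence = 0.084942+0.232·0.901 = 0.29397; posterior = 0.289.
Bob: numerator 0.858·0.202 = 0.17332; evidence = 0.17332+0.232·0.798 = 0.35845; posterior = 0.484.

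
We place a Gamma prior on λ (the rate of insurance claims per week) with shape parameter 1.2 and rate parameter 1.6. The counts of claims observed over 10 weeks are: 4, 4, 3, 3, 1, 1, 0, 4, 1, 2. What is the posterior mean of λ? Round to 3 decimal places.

Posterior mean ≈ 2.086

The Poisson likelihood adds the total count to the shape and the number of exposure periods to the rate. Here ∑xᵢ = 23 and n = 10, so shape 1.2→24.2 and rate 1.6→11.6.
Posterior mean = shape/rate = 24.2/11.6 = 2.086.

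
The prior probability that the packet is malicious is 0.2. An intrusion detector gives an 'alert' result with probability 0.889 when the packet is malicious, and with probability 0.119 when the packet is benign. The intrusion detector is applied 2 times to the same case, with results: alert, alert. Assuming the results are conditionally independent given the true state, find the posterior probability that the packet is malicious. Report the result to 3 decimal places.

With H the event that the packet is malicious, the joint likelihood of the observed sequence is P(data|H) = 0.889·0.889 = 0.79032 and P(data|¬H) = 0.119·0.119 = 0.014161.
Bayes: P(H|data) = 0.2·0.79032 / (0.2·0.79032 + 0.8·0.014161) = 0.15806/0.16939 = 0.9331.

Posterior P(H) ≈ 0.933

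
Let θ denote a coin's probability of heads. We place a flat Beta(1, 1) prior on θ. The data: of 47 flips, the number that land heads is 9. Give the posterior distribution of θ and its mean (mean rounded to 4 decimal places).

Observing 9 successes and 38 failures updates Beta(1, 1) by adding the success and failure counts to the two shape parameters: α = 1+9 = 10, β = 1+38 = 39.
Posterior mean = α/(α+β) = 10/49 = 0.2041.

Posterior: Beta(10, 39); mean ≈ 0.2041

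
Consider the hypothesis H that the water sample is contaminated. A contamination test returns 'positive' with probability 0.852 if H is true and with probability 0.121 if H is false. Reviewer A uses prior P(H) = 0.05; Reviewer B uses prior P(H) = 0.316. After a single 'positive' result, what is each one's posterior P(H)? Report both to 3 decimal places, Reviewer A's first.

P('+'|H) = 0.852, P('+'|¬H) = 0.121.
Reviewer A: numerator 0.852·0.05 = 0.042600; evidence = 0.042600+0.121·0.95 = 0.15755; posterior = 0.270.
Reviewer B: numerator 0.852·0.316 = 0.26923; evidence = 0.26923+0.121·0.684 = 0.35200; posterior = 0.765.

Reviewer A: 0.270; Reviewer B: 0.765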